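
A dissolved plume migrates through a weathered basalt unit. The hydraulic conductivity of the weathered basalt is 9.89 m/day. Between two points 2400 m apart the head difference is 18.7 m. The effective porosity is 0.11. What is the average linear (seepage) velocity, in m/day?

Hydraulic gradient i = Δh / L = 18.7 / 2400 = 0.007792.
Darcy flux q = K · i = 9.890 × 0.007792 = 0.07706 m/day.
Seepage velocity v = q / n_e = 0.07706 / 0.11 = 0.7005 m/day.

0.701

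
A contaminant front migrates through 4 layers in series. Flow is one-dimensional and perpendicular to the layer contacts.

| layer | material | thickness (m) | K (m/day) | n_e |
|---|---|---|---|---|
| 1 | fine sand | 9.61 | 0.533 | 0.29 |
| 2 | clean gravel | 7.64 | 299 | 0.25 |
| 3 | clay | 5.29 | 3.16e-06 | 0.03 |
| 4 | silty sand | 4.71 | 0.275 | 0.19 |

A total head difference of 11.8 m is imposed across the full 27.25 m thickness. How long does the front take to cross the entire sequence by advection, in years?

2230

With flow normal to the layers, continuity requires the same specific discharge q through every layer.
Σ(b_i/K_i) = 9.61/0.533 + 7.64/299 + 5.29/3.16e-06 + 4.71/0.275 = 1.674e+06 d.
q = Δh / Σ(b_i/K_i) = 11.8 / 1.674e+06 = 7.049e-06 m/day.
In each layer the seepage velocity is v_i = q/n_i, so the layer transit time is t_i = b_i·n_i / q:
  layer 1 (fine sand): t_1 = 9.61 × 0.29 / 7.049e-06 = 3.954e+05 d
  layer 2 (clean gravel): t_2 = 7.64 × 0.25 / 7.049e-06 = 2.710e+05 d
  layer 3 (clay): t_3 = 5.29 × 0.03 / 7.049e-06 = 22515 d
  layer 4 (silty sand): t_4 = 4.71 × 0.19 / 7.049e-06 = 1.270e+05 d
Total t = Σ t_i = 8.158e+05 days = 2234 years.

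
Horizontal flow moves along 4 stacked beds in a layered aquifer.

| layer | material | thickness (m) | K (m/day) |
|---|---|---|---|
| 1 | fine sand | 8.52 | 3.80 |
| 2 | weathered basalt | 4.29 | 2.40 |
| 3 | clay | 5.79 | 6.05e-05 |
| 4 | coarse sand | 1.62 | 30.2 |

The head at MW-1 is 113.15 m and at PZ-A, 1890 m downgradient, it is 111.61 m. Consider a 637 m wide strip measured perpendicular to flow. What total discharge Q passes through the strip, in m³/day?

47.5

Flow is parallel to layering, so each bed carries its own Darcy discharge and the transmissivities add.
Σ(K_i·b_i) = 3.80×8.52 + 2.40×4.29 + 6.05e-05×5.79 + 30.2×1.62 = 91.60 m²/day.
Hydraulic gradient i = (113.15 − 111.61) / 1890 = 1.54 / 1890 = 0.0008148.
Q = Σ(K_i·b_i) · W · i = 91.60 × 637 × 0.0008148 = 47.54 m³/day.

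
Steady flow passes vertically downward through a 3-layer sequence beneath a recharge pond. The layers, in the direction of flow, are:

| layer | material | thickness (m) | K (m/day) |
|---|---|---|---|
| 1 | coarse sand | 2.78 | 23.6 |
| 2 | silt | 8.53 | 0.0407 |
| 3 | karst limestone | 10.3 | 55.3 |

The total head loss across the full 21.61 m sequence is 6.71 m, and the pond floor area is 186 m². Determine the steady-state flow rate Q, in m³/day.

5.95

Flow is perpendicular to layering, so the layers act in series and the equivalent K is the thickness-weighted harmonic mean.
Total thickness L = 2.78 + 8.53 + 10.3 = 21.61 m.
Σ(b_i/K_i) = 2.78/23.6 + 8.53/0.0407 + 10.3/55.3 = 209.9 d.
K_eq = L / Σ(b_i/K_i) = 21.61 / 209.9 = 0.1030 m/day.
Q = K_eq · A · (Δh/L) = 0.1030 × 186 × (6.71/21.61) = 5.946 m³/day.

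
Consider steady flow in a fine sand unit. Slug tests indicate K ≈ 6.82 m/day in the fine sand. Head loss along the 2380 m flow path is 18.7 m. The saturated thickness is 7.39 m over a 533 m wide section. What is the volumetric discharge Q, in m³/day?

211

Cross-sectional area A = 533 × 7.39 = 3939 m².
Hydraulic gradient i = Δh / L = 18.7 / 2380 = 0.007857.
Darcy's law: Q = K · A · i = 6.820 × 3939 × 0.007857 = 211.1 m³/day.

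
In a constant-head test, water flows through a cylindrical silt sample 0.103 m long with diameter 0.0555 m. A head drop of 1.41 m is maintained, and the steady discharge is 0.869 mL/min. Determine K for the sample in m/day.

Cross-sectional area A = π·(d/2)² = π × (0.0555/2)² = 0.002419 m².
Convert discharge: 0.869 mL/min = 1.448e-08 m³/s.
Darcy's law rearranged: K = Q·L / (A·Δh) = 1.448e-08 × 0.103 / (0.002419 × 1.41) = 4.373e-07 m/s = 0.03779 m/day.

0.0378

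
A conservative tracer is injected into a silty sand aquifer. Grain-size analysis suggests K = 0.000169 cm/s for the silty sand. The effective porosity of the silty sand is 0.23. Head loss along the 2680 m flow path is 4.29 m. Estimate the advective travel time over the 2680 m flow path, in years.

7220

Convert K: 0.000169 cm/s × 864 = 0.1460 m/day.
Hydraulic gradient i = Δh / L = 4.29 / 2680 = 0.001601.
Darcy flux q = K · i = 0.1460 × 0.001601 = 0.0002337 m/day.
Seepage velocity v = q / n_e = 0.0002337 / 0.23 = 0.001016 m/day.
Travel time t = L / v = 2680 / 0.001016 = 2.637e+06 days = 7220 years.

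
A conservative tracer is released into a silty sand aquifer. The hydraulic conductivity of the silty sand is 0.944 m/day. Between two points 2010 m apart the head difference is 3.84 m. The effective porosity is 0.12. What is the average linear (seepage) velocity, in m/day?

0.0150

Hydraulic gradient i = Δh / L = 3.84 / 2010 = 0.001910.
Darcy flux q = K · i = 0.9440 × 0.001910 = 0.001803 m/day.
Seepage velocity v = q / n_e = 0.001803 / 0.12 = 0.01503 m/day.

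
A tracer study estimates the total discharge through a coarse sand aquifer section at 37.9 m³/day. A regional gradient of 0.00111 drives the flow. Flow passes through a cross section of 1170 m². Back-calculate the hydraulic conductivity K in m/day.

Hydraulic gradient i = 0.00111.
From Q = K·A·i, K = Q / (A·i) = 37.9 / (1170 × 0.001110) = 29.18 m/day.

29.2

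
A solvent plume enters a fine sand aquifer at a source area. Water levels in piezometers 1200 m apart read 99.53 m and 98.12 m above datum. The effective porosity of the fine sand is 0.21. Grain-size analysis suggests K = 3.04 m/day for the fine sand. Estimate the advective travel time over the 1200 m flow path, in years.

193

Hydraulic gradient i = (99.53 − 98.12) / 1200 = 1.41 / 1200 = 0.001175.
Darcy flux q = K · i = 3.040 × 0.001175 = 0.003572 m/day.
Seepage velocity v = q / n_e = 0.003572 / 0.21 = 0.01701 m/day.
Travel time t = L / v = 1200 / 0.01701 = 70549 days = 193.2 years.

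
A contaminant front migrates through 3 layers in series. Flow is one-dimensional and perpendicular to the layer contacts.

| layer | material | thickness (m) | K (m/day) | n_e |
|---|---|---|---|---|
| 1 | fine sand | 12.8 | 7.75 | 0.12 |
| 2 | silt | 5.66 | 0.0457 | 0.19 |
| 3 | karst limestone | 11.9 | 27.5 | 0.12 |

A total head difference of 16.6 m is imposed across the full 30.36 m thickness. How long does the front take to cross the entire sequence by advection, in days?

With flow normal to the layers, continuity requires the same specific discharge q through every layer.
Σ(b_i/K_i) = 12.8/7.75 + 5.66/0.0457 + 11.9/27.5 = 125.9 d.
q = Δh / Σ(b_i/K_i) = 16.6 / 125.9 = 0.1318 m/day.
In each layer the seepage velocity is v_i = q/n_i, so the layer transit time is t_i = b_i·n_i / q:
  layer 1 (fine sand): t_1 = 12.8 × 0.12 / 0.1318 = 11.65 d
  layer 2 (silt): t_2 = 5.66 × 0.19 / 0.1318 = 8.158 d
  layer 3 (karst limestone): t_3 = 11.9 × 0.12 / 0.1318 = 10.83 d
Total t = Σ t_i = 30.64 days.

30.6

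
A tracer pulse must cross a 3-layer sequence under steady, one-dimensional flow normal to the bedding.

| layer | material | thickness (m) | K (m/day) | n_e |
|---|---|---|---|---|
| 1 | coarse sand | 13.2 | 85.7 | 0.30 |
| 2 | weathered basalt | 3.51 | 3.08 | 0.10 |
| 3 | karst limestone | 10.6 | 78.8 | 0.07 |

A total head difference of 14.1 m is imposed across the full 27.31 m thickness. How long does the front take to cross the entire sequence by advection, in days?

With flow normal to the layers, continuity requires the same specific discharge q through every layer.
Σ(b_i/K_i) = 13.2/85.7 + 3.51/3.08 + 10.6/78.8 = 1.428 d.
q = Δh / Σ(b_i/K_i) = 14.1 / 1.428 = 9.873 m/day.
In each layer the seepage velocity is v_i = q/n_i, so the layer transit time is t_i = b_i·n_i / q:
  layer 1 (coarse sand): t_1 = 13.2 × 0.30 / 9.873 = 0.4011 d
  layer 2 (weathered basalt): t_2 = 3.51 × 0.10 / 9.873 = 0.03555 d
  layer 3 (karst limestone): t_3 = 10.6 × 0.07 / 9.873 = 0.07516 d
Total t = Σ t_i = 0.5118 days.

0.512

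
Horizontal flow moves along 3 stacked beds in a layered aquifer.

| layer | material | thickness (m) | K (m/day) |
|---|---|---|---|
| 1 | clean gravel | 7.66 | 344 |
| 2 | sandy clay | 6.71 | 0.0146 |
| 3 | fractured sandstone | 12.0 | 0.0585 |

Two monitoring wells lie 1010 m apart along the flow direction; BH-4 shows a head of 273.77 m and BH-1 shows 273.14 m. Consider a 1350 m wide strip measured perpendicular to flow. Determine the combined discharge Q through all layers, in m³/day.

2220

Flow is parallel to layering, so each bed carries its own Darcy discharge and the transmissivities add.
Σ(K_i·b_i) = 344×7.66 + 0.0146×6.71 + 0.0585×12.0 = 2636 m²/day.
Hydraulic gradient i = (273.77 − 273.14) / 1010 = 0.63 / 1010 = 0.0006238.
Q = Σ(K_i·b_i) · W · i = 2636 × 1350 × 0.0006238 = 2220 m³/day.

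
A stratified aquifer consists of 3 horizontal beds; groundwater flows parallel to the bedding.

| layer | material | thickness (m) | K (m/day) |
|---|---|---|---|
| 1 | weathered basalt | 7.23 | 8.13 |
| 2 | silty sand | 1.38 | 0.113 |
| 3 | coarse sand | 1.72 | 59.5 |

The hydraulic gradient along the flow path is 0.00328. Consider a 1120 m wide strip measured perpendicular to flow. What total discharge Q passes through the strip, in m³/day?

Flow is parallel to layering, so each bed carries its own Darcy discharge and the transmissivities add.
Σ(K_i·b_i) = 8.13×7.23 + 0.113×1.38 + 59.5×1.72 = 161.3 m²/day.
Hydraulic gradient i = 0.00328.
Q = Σ(K_i·b_i) · W · i = 161.3 × 1120 × 0.003280 = 592.5 m³/day.

592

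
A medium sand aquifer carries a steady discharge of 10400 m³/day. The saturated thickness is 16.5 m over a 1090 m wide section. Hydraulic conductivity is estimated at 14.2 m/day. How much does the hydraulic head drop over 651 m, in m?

26.5

Cross-sectional area A = 1090 × 16.5 = 17985 m².
From Q = K·A·i, i = Q / (K·A) = 10400 / (14.20 × 17985) = 0.04072.
Head loss Δh = i · L = 0.04072 × 651 = 26.51 m.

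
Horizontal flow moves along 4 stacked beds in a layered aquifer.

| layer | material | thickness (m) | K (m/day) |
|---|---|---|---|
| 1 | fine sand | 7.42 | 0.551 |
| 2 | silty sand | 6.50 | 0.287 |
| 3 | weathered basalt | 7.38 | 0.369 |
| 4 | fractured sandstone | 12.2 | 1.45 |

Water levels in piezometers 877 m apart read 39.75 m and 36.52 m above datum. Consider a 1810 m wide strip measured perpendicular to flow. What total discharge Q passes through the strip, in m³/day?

176

Flow is parallel to layering, so each bed carries its own Darcy discharge and the transmissivities add.
Σ(K_i·b_i) = 0.551×7.42 + 0.287×6.50 + 0.369×7.38 + 1.45×12.2 = 26.37 m²/day.
Hydraulic gradient i = (39.75 − 36.52) / 877 = 3.23 / 877 = 0.003683.
Q = Σ(K_i·b_i) · W · i = 26.37 × 1810 × 0.003683 = 175.8 m³/day.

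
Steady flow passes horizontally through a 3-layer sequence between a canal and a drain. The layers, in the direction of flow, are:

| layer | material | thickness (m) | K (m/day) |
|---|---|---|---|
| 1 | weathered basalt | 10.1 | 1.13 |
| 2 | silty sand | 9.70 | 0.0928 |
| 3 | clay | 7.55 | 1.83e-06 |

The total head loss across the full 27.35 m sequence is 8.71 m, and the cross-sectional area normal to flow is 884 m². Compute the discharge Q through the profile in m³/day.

Flow is perpendicular to layering, so the layers act in series and the equivalent K is the thickness-weighted harmonic mean.
Total thickness L = 10.1 + 9.70 + 7.55 = 27.35 m.
Σ(b_i/K_i) = 10.1/1.13 + 9.70/0.0928 + 7.55/1.83e-06 = 4.126e+06 d.
K_eq = L / Σ(b_i/K_i) = 27.35 / 4.126e+06 = 6.629e-06 m/day.
Q = K_eq · A · (Δh/L) = 6.629e-06 × 884 × (8.71/27.35) = 0.001866 m³/day.

0.00187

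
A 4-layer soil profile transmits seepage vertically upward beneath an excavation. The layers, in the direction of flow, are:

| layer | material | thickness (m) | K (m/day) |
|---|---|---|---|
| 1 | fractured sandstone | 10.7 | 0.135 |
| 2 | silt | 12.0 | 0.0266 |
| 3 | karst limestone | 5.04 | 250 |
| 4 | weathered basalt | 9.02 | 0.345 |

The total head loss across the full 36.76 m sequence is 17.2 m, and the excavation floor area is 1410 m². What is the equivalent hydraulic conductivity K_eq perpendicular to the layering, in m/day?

Flow is perpendicular to layering, so the layers act in series and the equivalent K is the thickness-weighted harmonic mean.
Total thickness L = 10.7 + 12.0 + 5.04 + 9.02 = 36.76 m.
Σ(b_i/K_i) = 10.7/0.135 + 12.0/0.0266 + 5.04/250 + 9.02/0.345 = 556.6 d.
K_eq = L / Σ(b_i/K_i) = 36.76 / 556.6 = 0.06605 m/day.

0.0660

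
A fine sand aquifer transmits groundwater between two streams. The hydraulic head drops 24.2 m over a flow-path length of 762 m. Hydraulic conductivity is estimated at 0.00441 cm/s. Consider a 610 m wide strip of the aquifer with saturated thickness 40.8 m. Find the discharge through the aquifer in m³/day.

3010

Convert K: 0.00441 cm/s × 864 = 3.810 m/day.
Cross-sectional area A = 610 × 40.8 = 24888 m².
Hydraulic gradient i = Δh / L = 24.2 / 762 = 0.03176.
Darcy's law: Q = K · A · i = 3.810 × 24888 × 0.03176 = 3012 m³/day.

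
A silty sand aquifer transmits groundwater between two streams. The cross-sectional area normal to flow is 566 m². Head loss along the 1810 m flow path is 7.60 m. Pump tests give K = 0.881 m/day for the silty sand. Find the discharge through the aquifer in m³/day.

2.09

Hydraulic gradient i = Δh / L = 7.60 / 1810 = 0.004199.
Darcy's law: Q = K · A · i = 0.8810 × 566.0 × 0.004199 = 2.094 m³/day.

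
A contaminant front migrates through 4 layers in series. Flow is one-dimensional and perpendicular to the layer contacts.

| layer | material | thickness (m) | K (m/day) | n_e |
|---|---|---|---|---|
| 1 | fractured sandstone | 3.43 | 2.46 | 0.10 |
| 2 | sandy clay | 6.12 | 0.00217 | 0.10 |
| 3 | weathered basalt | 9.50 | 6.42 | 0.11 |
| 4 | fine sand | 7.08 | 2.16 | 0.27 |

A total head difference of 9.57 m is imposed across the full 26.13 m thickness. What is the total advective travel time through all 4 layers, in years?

3.16

With flow normal to the layers, continuity requires the same specific discharge q through every layer.
Σ(b_i/K_i) = 3.43/2.46 + 6.12/0.00217 + 9.50/6.42 + 7.08/2.16 = 2826 d.
q = Δh / Σ(b_i/K_i) = 9.57 / 2826 = 0.003386 m/day.
In each layer the seepage velocity is v_i = q/n_i, so the layer transit time is t_i = b_i·n_i / q:
  layer 1 (fractured sandstone): t_1 = 3.43 × 0.10 / 0.003386 = 101.3 d
  layer 2 (sandy clay): t_2 = 6.12 × 0.10 / 0.003386 = 180.7 d
  layer 3 (weathered basalt): t_3 = 9.50 × 0.11 / 0.003386 = 308.6 d
  layer 4 (fine sand): t_4 = 7.08 × 0.27 / 0.003386 = 564.6 d
Total t = Σ t_i = 1155 days = 3.163 years.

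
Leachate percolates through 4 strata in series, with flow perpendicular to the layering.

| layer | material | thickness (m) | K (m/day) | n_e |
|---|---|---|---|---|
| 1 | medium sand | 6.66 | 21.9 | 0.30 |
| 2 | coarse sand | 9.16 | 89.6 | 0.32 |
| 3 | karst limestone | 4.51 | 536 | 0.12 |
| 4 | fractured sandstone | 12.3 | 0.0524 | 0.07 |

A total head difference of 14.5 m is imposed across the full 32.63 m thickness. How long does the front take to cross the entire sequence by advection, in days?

With flow normal to the layers, continuity requires the same specific discharge q through every layer.
Σ(b_i/K_i) = 6.66/21.9 + 9.16/89.6 + 4.51/536 + 12.3/0.0524 = 235.1 d.
q = Δh / Σ(b_i/K_i) = 14.5 / 235.1 = 0.06166 m/day.
In each layer the seepage velocity is v_i = q/n_i, so the layer transit time is t_i = b_i·n_i / q:
  layer 1 (medium sand): t_1 = 6.66 × 0.30 / 0.06166 = 32.40 d
  layer 2 (coarse sand): t_2 = 9.16 × 0.32 / 0.06166 = 47.54 d
  layer 3 (karst limestone): t_3 = 4.51 × 0.12 / 0.06166 = 8.777 d
  layer 4 (fractured sandstone): t_4 = 12.3 × 0.07 / 0.06166 = 13.96 d
Total t = Σ t_i = 102.7 days.

103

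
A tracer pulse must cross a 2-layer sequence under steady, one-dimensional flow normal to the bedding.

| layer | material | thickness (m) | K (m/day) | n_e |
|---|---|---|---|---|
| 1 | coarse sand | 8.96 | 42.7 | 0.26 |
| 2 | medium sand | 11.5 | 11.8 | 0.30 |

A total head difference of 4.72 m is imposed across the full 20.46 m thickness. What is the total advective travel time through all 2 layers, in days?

1.45

With flow normal to the layers, continuity requires the same specific discharge q through every layer.
Σ(b_i/K_i) = 8.96/42.7 + 11.5/11.8 = 1.184 d.
q = Δh / Σ(b_i/K_i) = 4.72 / 1.184 = 3.985 m/day.
In each layer the seepage velocity is v_i = q/n_i, so the layer transit time is t_i = b_i·n_i / q:
  layer 1 (coarse sand): t_1 = 8.96 × 0.26 / 3.985 = 0.5846 d
  layer 2 (medium sand): t_2 = 11.5 × 0.30 / 3.985 = 0.8657 d
Total t = Σ t_i = 1.450 days.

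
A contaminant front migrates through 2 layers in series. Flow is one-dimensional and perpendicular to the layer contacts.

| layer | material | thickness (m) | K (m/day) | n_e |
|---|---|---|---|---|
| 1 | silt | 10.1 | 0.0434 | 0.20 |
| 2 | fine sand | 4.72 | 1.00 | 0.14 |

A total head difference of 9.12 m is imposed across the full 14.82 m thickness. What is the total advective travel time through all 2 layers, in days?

69.8

With flow normal to the layers, continuity requires the same specific discharge q through every layer.
Σ(b_i/K_i) = 10.1/0.0434 + 4.72/1.00 = 237.4 d.
q = Δh / Σ(b_i/K_i) = 9.12 / 237.4 = 0.03841 m/day.
In each layer the seepage velocity is v_i = q/n_i, so the layer transit time is t_i = b_i·n_i / q:
  layer 1 (silt): t_1 = 10.1 × 0.20 / 0.03841 = 52.59 d
  layer 2 (fine sand): t_2 = 4.72 × 0.14 / 0.03841 = 17.20 d
Total t = Σ t_i = 69.79 days.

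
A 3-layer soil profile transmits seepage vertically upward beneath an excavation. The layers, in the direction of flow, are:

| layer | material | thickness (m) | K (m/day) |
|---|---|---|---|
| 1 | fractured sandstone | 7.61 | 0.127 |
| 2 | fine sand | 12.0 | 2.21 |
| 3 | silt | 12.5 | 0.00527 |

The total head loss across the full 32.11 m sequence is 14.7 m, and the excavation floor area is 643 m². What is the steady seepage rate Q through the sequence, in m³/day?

3.88

Flow is perpendicular to layering, so the layers act in series and the equivalent K is the thickness-weighted harmonic mean.
Total thickness L = 7.61 + 12.0 + 12.5 = 32.11 m.
Σ(b_i/K_i) = 7.61/0.127 + 12.0/2.21 + 12.5/0.00527 = 2437 d.
K_eq = L / Σ(b_i/K_i) = 32.11 / 2437 = 0.01317 m/day.
Q = K_eq · A · (Δh/L) = 0.01317 × 643 × (14.7/32.11) = 3.878 m³/day.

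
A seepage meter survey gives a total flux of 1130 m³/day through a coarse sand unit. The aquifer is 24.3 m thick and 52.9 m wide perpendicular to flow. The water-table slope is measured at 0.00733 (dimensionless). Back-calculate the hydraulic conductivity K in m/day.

Cross-sectional area A = 52.9 × 24.3 = 1285 m².
Hydraulic gradient i = 0.00733.
From Q = K·A·i, K = Q / (A·i) = 1130 / (1285 × 0.007330) = 119.9 m/day.

120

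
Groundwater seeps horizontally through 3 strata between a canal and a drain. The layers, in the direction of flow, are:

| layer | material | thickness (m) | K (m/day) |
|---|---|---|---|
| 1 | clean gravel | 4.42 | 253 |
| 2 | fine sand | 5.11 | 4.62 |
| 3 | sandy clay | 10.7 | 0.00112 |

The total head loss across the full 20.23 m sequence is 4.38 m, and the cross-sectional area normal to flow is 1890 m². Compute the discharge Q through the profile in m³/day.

Flow is perpendicular to layering, so the layers act in series and the equivalent K is the thickness-weighted harmonic mean.
Total thickness L = 4.42 + 5.11 + 10.7 = 20.23 m.
Σ(b_i/K_i) = 4.42/253 + 5.11/4.62 + 10.7/0.00112 = 9555 d.
K_eq = L / Σ(b_i/K_i) = 20.23 / 9555 = 0.002117 m/day.
Q = K_eq · A · (Δh/L) = 0.002117 × 1890 × (4.38/20.23) = 0.8664 m³/day.

0.866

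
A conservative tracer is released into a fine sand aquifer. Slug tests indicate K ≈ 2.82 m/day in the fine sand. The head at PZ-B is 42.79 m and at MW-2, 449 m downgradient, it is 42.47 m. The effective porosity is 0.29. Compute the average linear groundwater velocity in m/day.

Hydraulic gradient i = (42.79 − 42.47) / 449 = 0.32 / 449 = 0.0007127.
Darcy flux q = K · i = 2.820 × 0.0007127 = 0.002010 m/day.
Seepage velocity v = q / n_e = 0.002010 / 0.29 = 0.006930 m/day.

0.00693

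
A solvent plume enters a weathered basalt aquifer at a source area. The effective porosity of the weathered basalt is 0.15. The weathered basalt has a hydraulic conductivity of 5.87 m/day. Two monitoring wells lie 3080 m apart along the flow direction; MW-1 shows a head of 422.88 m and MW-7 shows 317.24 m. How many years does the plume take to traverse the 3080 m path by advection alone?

6.28

Hydraulic gradient i = (422.88 − 317.24) / 3080 = 105.64 / 3080 = 0.03430.
Darcy flux q = K · i = 5.870 × 0.03430 = 0.2013 m/day.
Seepage velocity v = q / n_e = 0.2013 / 0.15 = 1.342 m/day.
Travel time t = L / v = 3080 / 1.342 = 2295 days = 6.283 years.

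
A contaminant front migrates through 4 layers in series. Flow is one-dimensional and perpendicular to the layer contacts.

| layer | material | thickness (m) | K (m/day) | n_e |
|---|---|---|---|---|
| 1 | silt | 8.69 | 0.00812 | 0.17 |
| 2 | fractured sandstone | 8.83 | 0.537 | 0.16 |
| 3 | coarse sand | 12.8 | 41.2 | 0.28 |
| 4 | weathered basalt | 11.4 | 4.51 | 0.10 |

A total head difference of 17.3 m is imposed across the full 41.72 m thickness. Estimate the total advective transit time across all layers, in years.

With flow normal to the layers, continuity requires the same specific discharge q through every layer.
Σ(b_i/K_i) = 8.69/0.00812 + 8.83/0.537 + 12.8/41.2 + 11.4/4.51 = 1089 d.
q = Δh / Σ(b_i/K_i) = 17.3 / 1089 = 0.01588 m/day.
In each layer the seepage velocity is v_i = q/n_i, so the layer transit time is t_i = b_i·n_i / q:
  layer 1 (silt): t_1 = 8.69 × 0.17 / 0.01588 = 93.03 d
  layer 2 (fractured sandstone): t_2 = 8.83 × 0.16 / 0.01588 = 88.97 d
  layer 3 (coarse sand): t_3 = 12.8 × 0.28 / 0.01588 = 225.7 d
  layer 4 (weathered basalt): t_4 = 11.4 × 0.10 / 0.01588 = 71.79 d
Total t = Σ t_i = 479.5 days = 1.313 years.

1.31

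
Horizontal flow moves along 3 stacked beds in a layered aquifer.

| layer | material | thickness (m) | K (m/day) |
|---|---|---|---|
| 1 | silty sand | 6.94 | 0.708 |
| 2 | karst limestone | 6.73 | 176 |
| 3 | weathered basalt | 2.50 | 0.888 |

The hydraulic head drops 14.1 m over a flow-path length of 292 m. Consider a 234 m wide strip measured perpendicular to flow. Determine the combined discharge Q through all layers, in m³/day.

13500

Flow is parallel to layering, so each bed carries its own Darcy discharge and the transmissivities add.
Σ(K_i·b_i) = 0.708×6.94 + 176×6.73 + 0.888×2.50 = 1192 m²/day.
Hydraulic gradient i = Δh / L = 14.1 / 292 = 0.04829.
Q = Σ(K_i·b_i) · W · i = 1192 × 234 × 0.04829 = 13464 m³/day.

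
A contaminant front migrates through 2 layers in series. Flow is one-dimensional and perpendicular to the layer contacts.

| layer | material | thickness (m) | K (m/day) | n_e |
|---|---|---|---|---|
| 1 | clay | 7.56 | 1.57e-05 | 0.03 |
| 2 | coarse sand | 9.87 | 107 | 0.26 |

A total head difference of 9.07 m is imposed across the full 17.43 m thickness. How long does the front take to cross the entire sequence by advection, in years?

With flow normal to the layers, continuity requires the same specific discharge q through every layer.
Σ(b_i/K_i) = 7.56/1.57e-05 + 9.87/107 = 4.815e+05 d.
q = Δh / Σ(b_i/K_i) = 9.07 / 4.815e+05 = 1.884e-05 m/day.
In each layer the seepage velocity is v_i = q/n_i, so the layer transit time is t_i = b_i·n_i / q:
  layer 1 (clay): t_1 = 7.56 × 0.03 / 1.884e-05 = 12041 d
  layer 2 (coarse sand): t_2 = 9.87 × 0.26 / 1.884e-05 = 1.362e+05 d
Total t = Σ t_i = 1.483e+05 days = 406.0 years.

406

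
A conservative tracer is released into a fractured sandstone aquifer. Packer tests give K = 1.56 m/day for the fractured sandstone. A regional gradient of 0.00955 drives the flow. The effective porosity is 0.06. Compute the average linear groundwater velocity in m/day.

Hydraulic gradient i = 0.00955.
Darcy flux q = K · i = 1.560 × 0.009550 = 0.01490 m/day.
Seepage velocity v = q / n_e = 0.01490 / 0.06 = 0.2483 m/day.

0.248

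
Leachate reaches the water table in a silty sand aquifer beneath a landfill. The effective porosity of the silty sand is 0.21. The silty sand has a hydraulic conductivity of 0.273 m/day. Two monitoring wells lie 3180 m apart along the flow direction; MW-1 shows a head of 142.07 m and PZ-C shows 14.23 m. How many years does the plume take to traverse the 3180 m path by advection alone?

167

Hydraulic gradient i = (142.07 − 14.23) / 3180 = 127.84 / 3180 = 0.04020.
Darcy flux q = K · i = 0.2730 × 0.04020 = 0.01097 m/day.
Seepage velocity v = q / n_e = 0.01097 / 0.21 = 0.05226 m/day.
Travel time t = L / v = 3180 / 0.05226 = 60848 days = 166.6 years.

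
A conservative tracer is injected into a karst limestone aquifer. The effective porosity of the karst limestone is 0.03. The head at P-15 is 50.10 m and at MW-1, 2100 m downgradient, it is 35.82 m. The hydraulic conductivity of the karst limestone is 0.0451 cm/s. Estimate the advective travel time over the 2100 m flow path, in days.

Convert K: 0.0451 cm/s × 864 = 38.97 m/day.
Hydraulic gradient i = (50.10 − 35.82) / 2100 = 14.28 / 2100 = 0.006800.
Darcy flux q = K · i = 38.97 × 0.006800 = 0.2650 m/day.
Seepage velocity v = q / n_e = 0.2650 / 0.03 = 8.832 m/day.
Travel time t = L / v = 2100 / 8.832 = 237.8 days.

238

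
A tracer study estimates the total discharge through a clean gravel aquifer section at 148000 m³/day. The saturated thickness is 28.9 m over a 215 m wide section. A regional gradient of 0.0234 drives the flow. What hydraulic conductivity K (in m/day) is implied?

Cross-sectional area A = 215 × 28.9 = 6214 m².
Hydraulic gradient i = 0.0234.
From Q = K·A·i, K = Q / (A·i) = 148000 / (6214 × 0.02340) = 1018 m/day.

1020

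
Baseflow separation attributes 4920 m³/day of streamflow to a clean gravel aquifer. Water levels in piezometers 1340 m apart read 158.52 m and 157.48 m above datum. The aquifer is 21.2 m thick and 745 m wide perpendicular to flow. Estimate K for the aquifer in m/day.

Cross-sectional area A = 745 × 21.2 = 15794 m².
Hydraulic gradient i = (158.52 − 157.48) / 1340 = 1.04 / 1340 = 0.0007761.
From Q = K·A·i, K = Q / (A·i) = 4920 / (15794 × 0.0007761) = 401.4 m/day.

401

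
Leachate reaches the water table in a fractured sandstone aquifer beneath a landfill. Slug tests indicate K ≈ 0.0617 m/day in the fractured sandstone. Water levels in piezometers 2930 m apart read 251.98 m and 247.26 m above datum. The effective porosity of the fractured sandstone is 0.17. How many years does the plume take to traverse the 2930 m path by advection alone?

13700

Hydraulic gradient i = (251.98 − 247.26) / 2930 = 4.72 / 2930 = 0.001611.
Darcy flux q = K · i = 0.06170 × 0.001611 = 9.939e-05 m/day.
Seepage velocity v = q / n_e = 9.939e-05 / 0.17 = 0.0005847 m/day.
Travel time t = L / v = 2930 / 0.0005847 = 5.011e+06 days = 13720 years.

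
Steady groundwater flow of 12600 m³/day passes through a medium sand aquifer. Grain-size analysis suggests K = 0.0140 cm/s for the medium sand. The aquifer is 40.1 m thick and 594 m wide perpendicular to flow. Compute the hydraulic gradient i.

Convert K: 0.0140 cm/s × 864 = 12.10 m/day.
Cross-sectional area A = 594 × 40.1 = 23819 m².
From Q = K·A·i, i = Q / (K·A) = 12600 / (12.10 × 23819) = 0.04373.

0.0437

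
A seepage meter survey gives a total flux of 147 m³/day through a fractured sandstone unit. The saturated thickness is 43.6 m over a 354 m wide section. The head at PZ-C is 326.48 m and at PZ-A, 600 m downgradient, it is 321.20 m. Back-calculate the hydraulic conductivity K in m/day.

1.08

Cross-sectional area A = 354 × 43.6 = 15434 m².
Hydraulic gradient i = (326.48 − 321.20) / 600 = 5.28 / 600 = 0.008800.
From Q = K·A·i, K = Q / (A·i) = 147 / (15434 × 0.008800) = 1.082 m/day.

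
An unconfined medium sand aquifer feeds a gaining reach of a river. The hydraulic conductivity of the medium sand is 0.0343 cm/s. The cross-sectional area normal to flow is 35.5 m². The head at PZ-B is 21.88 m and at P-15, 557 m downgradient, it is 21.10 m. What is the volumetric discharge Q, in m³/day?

1.47

Convert K: 0.0343 cm/s × 864 = 29.64 m/day.
Hydraulic gradient i = (21.88 − 21.10) / 557 = 0.78 / 557 = 0.001400.
Darcy's law: Q = K · A · i = 29.64 × 35.50 × 0.001400 = 1.473 m³/day.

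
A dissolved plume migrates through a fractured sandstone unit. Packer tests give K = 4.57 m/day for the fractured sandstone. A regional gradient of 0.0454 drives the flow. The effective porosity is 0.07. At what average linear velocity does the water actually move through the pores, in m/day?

Hydraulic gradient i = 0.0454.
Darcy flux q = K · i = 4.570 × 0.04540 = 0.2075 m/day.
Seepage velocity v = q / n_e = 0.2075 / 0.07 = 2.964 m/day.

2.96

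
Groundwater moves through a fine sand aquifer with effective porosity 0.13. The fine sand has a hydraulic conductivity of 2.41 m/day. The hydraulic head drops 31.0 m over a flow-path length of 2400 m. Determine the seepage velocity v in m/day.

Hydraulic gradient i = Δh / L = 31.0 / 2400 = 0.01292.
Darcy flux q = K · i = 2.410 × 0.01292 = 0.03113 m/day.
Seepage velocity v = q / n_e = 0.03113 / 0.13 = 0.2395 m/day.

0.239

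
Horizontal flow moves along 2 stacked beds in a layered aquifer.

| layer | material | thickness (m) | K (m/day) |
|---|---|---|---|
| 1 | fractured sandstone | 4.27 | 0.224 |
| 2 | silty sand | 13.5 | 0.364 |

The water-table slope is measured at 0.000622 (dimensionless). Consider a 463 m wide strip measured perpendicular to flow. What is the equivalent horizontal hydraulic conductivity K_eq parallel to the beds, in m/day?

0.330

Flow is parallel to layering, so each bed carries its own Darcy discharge and the transmissivities add.
Σ(K_i·b_i) = 0.224×4.27 + 0.364×13.5 = 5.870 m²/day.
Total thickness b = 17.77 m, so K_eq = Σ(K_i·b_i)/b = 0.3304 m/day.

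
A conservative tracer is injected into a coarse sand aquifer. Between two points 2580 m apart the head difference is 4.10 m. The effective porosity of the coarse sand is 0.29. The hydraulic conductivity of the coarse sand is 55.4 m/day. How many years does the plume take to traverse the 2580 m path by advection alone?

23.3

Hydraulic gradient i = Δh / L = 4.10 / 2580 = 0.001589.
Darcy flux q = K · i = 55.40 × 0.001589 = 0.08804 m/day.
Seepage velocity v = q / n_e = 0.08804 / 0.29 = 0.3036 m/day.
Travel time t = L / v = 2580 / 0.3036 = 8499 days = 23.27 years.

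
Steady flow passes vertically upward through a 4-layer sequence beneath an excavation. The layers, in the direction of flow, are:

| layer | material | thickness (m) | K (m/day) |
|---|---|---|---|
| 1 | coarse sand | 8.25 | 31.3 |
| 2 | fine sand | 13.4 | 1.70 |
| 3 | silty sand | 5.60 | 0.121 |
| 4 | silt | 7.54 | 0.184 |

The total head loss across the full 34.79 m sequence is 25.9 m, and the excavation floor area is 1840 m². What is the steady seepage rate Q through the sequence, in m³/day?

Flow is perpendicular to layering, so the layers act in series and the equivalent K is the thickness-weighted harmonic mean.
Total thickness L = 8.25 + 13.4 + 5.60 + 7.54 = 34.79 m.
Σ(b_i/K_i) = 8.25/31.3 + 13.4/1.70 + 5.60/0.121 + 7.54/0.184 = 95.41 d.
K_eq = L / Σ(b_i/K_i) = 34.79 / 95.41 = 0.3647 m/day.
Q = K_eq · A · (Δh/L) = 0.3647 × 1840 × (25.9/34.79) = 499.5 m³/day.

500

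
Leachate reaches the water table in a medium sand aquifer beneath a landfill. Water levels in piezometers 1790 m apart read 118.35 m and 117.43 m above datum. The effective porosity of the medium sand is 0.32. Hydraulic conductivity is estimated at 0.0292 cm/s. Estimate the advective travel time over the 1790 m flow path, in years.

121

Convert K: 0.0292 cm/s × 864 = 25.23 m/day.
Hydraulic gradient i = (118.35 − 117.43) / 1790 = 0.92 / 1790 = 0.0005140.
Darcy flux q = K · i = 25.23 × 0.0005140 = 0.01297 m/day.
Seepage velocity v = q / n_e = 0.01297 / 0.32 = 0.04052 m/day.
Travel time t = L / v = 1790 / 0.04052 = 44174 days = 120.9 years.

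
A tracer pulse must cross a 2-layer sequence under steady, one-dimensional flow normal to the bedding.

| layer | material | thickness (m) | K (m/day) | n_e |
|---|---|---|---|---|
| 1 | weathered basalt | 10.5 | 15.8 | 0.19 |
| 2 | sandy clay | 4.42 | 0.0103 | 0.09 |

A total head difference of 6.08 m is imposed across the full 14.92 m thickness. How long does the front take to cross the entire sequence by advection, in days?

With flow normal to the layers, continuity requires the same specific discharge q through every layer.
Σ(b_i/K_i) = 10.5/15.8 + 4.42/0.0103 = 429.8 d.
q = Δh / Σ(b_i/K_i) = 6.08 / 429.8 = 0.01415 m/day.
In each layer the seepage velocity is v_i = q/n_i, so the layer transit time is t_i = b_i·n_i / q:
  layer 1 (weathered basalt): t_1 = 10.5 × 0.19 / 0.01415 = 141.0 d
  layer 2 (sandy clay): t_2 = 4.42 × 0.09 / 0.01415 = 28.12 d
Total t = Σ t_i = 169.1 days.

169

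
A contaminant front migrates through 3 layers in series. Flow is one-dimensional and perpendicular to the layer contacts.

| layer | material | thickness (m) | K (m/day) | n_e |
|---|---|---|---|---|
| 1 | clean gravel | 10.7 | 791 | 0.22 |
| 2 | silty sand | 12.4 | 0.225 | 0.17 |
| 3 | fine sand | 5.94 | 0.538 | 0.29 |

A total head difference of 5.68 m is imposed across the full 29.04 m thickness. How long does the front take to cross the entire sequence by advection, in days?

72.0

With flow normal to the layers, continuity requires the same specific discharge q through every layer.
Σ(b_i/K_i) = 10.7/791 + 12.4/0.225 + 5.94/0.538 = 66.17 d.
q = Δh / Σ(b_i/K_i) = 5.68 / 66.17 = 0.08585 m/day.
In each layer the seepage velocity is v_i = q/n_i, so the layer transit time is t_i = b_i·n_i / q:
  layer 1 (clean gravel): t_1 = 10.7 × 0.22 / 0.08585 = 27.42 d
  layer 2 (silty sand): t_2 = 12.4 × 0.17 / 0.08585 = 24.56 d
  layer 3 (fine sand): t_3 = 5.94 × 0.29 / 0.08585 = 20.07 d
Total t = Σ t_i = 72.04 days.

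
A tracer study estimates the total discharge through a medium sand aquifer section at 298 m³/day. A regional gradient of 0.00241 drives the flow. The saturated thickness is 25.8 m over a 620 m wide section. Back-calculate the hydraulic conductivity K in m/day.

Cross-sectional area A = 620 × 25.8 = 15996 m².
Hydraulic gradient i = 0.00241.
From Q = K·A·i, K = Q / (A·i) = 298 / (15996 × 0.002410) = 7.730 m/day.

7.73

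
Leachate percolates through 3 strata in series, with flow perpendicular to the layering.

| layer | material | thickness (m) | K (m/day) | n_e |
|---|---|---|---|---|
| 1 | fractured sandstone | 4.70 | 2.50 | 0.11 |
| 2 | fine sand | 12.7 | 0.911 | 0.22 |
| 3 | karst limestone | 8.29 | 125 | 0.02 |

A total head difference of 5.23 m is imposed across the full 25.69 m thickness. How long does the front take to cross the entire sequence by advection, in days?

With flow normal to the layers, continuity requires the same specific discharge q through every layer.
Σ(b_i/K_i) = 4.70/2.50 + 12.7/0.911 + 8.29/125 = 15.89 d.
q = Δh / Σ(b_i/K_i) = 5.23 / 15.89 = 0.3292 m/day.
In each layer the seepage velocity is v_i = q/n_i, so the layer transit time is t_i = b_i·n_i / q:
  layer 1 (fractured sandstone): t_1 = 4.70 × 0.11 / 0.3292 = 1.570 d
  layer 2 (fine sand): t_2 = 12.7 × 0.22 / 0.3292 = 8.487 d
  layer 3 (karst limestone): t_3 = 8.29 × 0.02 / 0.3292 = 0.5036 d
Total t = Σ t_i = 10.56 days.

10.6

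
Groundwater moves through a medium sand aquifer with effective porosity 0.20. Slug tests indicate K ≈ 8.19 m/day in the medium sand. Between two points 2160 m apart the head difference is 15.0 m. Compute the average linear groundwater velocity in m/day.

0.284

Hydraulic gradient i = Δh / L = 15.0 / 2160 = 0.006944.
Darcy flux q = K · i = 8.190 × 0.006944 = 0.05687 m/day.
Seepage velocity v = q / n_e = 0.05687 / 0.20 = 0.2844 m/day.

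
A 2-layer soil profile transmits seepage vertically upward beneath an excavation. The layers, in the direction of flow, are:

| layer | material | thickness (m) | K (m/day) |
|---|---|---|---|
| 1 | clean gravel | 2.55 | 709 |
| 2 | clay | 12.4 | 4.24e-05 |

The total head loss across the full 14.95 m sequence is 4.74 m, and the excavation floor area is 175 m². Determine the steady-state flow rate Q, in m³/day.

0.00284

Flow is perpendicular to layering, so the layers act in series and the equivalent K is the thickness-weighted harmonic mean.
Total thickness L = 2.55 + 12.4 = 14.95 m.
Σ(b_i/K_i) = 2.55/709 + 12.4/4.24e-05 = 2.925e+05 d.
K_eq = L / Σ(b_i/K_i) = 14.95 / 2.925e+05 = 5.112e-05 m/day.
Q = K_eq · A · (Δh/L) = 5.112e-05 × 175 × (4.74/14.95) = 0.002836 m³/day.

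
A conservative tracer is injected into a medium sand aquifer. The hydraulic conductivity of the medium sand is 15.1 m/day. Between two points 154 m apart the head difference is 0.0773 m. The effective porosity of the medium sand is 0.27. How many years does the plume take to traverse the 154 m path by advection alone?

15.0

Hydraulic gradient i = Δh / L = 0.0773 / 154 = 0.0005019.
Darcy flux q = K · i = 15.10 × 0.0005019 = 0.007579 m/day.
Seepage velocity v = q / n_e = 0.007579 / 0.27 = 0.02807 m/day.
Travel time t = L / v = 154 / 0.02807 = 5486 days = 15.02 years.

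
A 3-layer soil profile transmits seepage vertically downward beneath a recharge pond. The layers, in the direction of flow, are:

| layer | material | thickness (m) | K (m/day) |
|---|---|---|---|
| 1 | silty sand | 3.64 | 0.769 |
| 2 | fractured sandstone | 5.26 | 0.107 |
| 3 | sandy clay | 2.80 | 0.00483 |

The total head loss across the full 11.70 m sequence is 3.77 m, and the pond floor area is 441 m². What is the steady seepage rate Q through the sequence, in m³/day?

Flow is perpendicular to layering, so the layers act in series and the equivalent K is the thickness-weighted harmonic mean.
Total thickness L = 3.64 + 5.26 + 2.80 = 11.70 m.
Σ(b_i/K_i) = 3.64/0.769 + 5.26/0.107 + 2.80/0.00483 = 633.6 d.
K_eq = L / Σ(b_i/K_i) = 11.70 / 633.6 = 0.01847 m/day.
Q = K_eq · A · (Δh/L) = 0.01847 × 441 × (3.77/11.70) = 2.624 m³/day.

2.62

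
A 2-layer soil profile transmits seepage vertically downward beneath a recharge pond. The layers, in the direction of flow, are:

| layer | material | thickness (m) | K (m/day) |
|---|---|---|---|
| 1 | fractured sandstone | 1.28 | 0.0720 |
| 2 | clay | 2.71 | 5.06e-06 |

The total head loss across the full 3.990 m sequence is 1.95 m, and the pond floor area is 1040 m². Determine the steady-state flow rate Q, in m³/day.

Flow is perpendicular to layering, so the layers act in series and the equivalent K is the thickness-weighted harmonic mean.
Total thickness L = 1.28 + 2.71 = 3.990 m.
Σ(b_i/K_i) = 1.28/0.0720 + 2.71/5.06e-06 = 5.356e+05 d.
K_eq = L / Σ(b_i/K_i) = 3.990 / 5.356e+05 = 7.450e-06 m/day.
Q = K_eq · A · (Δh/L) = 7.450e-06 × 1040 × (1.95/3.990) = 0.003786 m³/day.

0.00379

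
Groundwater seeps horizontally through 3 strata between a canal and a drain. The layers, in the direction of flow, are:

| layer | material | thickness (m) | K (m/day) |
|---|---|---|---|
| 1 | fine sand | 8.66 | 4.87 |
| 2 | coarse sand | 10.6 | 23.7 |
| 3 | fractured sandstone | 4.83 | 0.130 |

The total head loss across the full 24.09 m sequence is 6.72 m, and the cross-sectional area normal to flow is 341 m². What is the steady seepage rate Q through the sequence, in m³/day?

Flow is perpendicular to layering, so the layers act in series and the equivalent K is the thickness-weighted harmonic mean.
Total thickness L = 8.66 + 10.6 + 4.83 = 24.09 m.
Σ(b_i/K_i) = 8.66/4.87 + 10.6/23.7 + 4.83/0.130 = 39.38 d.
K_eq = L / Σ(b_i/K_i) = 24.09 / 39.38 = 0.6117 m/day.
Q = K_eq · A · (Δh/L) = 0.6117 × 341 × (6.72/24.09) = 58.19 m³/day.

58.2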